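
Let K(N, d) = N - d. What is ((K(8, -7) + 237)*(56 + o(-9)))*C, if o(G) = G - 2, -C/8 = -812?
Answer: 73664640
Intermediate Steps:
C = 6496 (C = -8*(-812) = 6496)
o(G) = -2 + G
((K(8, -7) + 237)*(56 + o(-9)))*C = (((8 - 1*(-7)) + 237)*(56 + (-2 - 9)))*6496 = (((8 + 7) + 237)*(56 - 11))*6496 = ((15 + 237)*45)*6496 = (252*45)*6496 = 11340*6496 = 73664640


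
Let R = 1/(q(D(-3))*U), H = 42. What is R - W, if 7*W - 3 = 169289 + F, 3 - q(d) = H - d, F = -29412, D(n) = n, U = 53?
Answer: -44481841/2226 ≈ -19983.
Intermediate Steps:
q(d) = -39 + d (q(d) = 3 - (42 - d) = 3 + (-42 + d) = -39 + d)
W = 139880/7 (W = 3/7 + (169289 - 29412)/7 = 3/7 + (1/7)*139877 = 3/7 + 139877/7 = 139880/7 ≈ 19983.)
R = -1/2226 (R = 1/((-39 - 3)*53) = 1/(-42*53) = 1/(-2226) = -1/2226 ≈ -0.00044924)
R - W = -1/2226 - 1*139880/7 = -1/2226 - 139880/7 = -44481841/2226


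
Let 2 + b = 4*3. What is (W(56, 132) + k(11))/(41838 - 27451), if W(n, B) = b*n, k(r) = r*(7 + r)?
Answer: 758/14387 ≈ 0.052686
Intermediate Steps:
b = 10 (b = -2 + 4*3 = -2 + 12 = 10)
W(n, B) = 10*n
(W(56, 132) + k(11))/(41838 - 27451) = (10*56 + 11*(7 + 11))/(41838 - 27451) = (560 + 11*18)/14387 = (560 + 198)*(1/14387) = 758*(1/14387) = 758/14387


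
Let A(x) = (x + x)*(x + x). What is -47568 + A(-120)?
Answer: 10032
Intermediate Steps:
A(x) = 4*x² (A(x) = (2*x)*(2*x) = 4*x²)
-47568 + A(-120) = -47568 + 4*(-120)² = -47568 + 4*14400 = -47568 + 57600 = 10032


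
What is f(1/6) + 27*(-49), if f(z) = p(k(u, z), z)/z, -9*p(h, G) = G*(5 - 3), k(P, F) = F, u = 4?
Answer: -11909/9 ≈ -1323.2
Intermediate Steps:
p(h, G) = -2*G/9 (p(h, G) = -G*(5 - 3)/9 = -G*2/9 = -2*G/9)
f(z) = -2/9 (f(z) = (-2*z/9)/z = -2/9)
f(1/6) + 27*(-49) = -2/9 + 27*(-49) = -2/9 - 1323 = -11909/9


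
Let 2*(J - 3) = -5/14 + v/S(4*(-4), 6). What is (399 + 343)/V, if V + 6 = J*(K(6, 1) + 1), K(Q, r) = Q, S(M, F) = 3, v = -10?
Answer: 8904/25 ≈ 356.16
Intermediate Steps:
J = 97/84 (J = 3 + (-5/14 - 10/3)/2 = 3 + (1/2)*(-155/42) = 3 - 155/84 = 97/84 ≈ 1.1548)
V = 25/12 (V = -6 + 97*(6 + 1)/84 = -6 + (97/84)*7 = -6 + 97/12 = 25/12 ≈ 2.0833)
(399 + 343)/V = (399 + 343)/(25/12) = 742*(12/25) = 8904/25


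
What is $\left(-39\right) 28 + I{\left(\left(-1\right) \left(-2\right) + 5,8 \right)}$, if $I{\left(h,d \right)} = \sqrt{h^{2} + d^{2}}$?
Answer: $-1092 + \sqrt{113} \approx -1081.4$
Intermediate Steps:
$I{\left(h,d \right)} = \sqrt{d^{2} + h^{2}}$
$\left(-39\right) 28 + I{\left(\left(-1\right) \left(-2\right) + 5,8 \right)} = \left(-39\right) 28 + \sqrt{8^{2} + \left(\left(-1\right) \left(-2\right) + 5\right)^{2}} = -1092 + \sqrt{64 + \left(2 + 5\right)^{2}} = -1092 + \sqrt{64 + 7^{2}} = -1092 + \sqrt{64 + 49} = -1092 + \sqrt{113}$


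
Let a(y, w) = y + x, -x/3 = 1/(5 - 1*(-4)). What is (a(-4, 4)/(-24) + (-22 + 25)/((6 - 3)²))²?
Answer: 1369/5184 ≈ 0.26408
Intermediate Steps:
x = -⅓ (x = -3/(5 - 1*(-4)) = -3/(5 + 4) = -3/9 = -3*⅑ = -⅓ ≈ -0.33333)
a(y, w) = -⅓ + y (a(y, w) = y - ⅓ = -⅓ + y)
(a(-4, 4)/(-24) + (-22 + 25)/((6 - 3)²))² = ((-⅓ - 4)/(-24) + (-22 + 25)/((6 - 3)²))² = (-13/3*(-1/24) + 3/(3²))² = (13/72 + 3/9)² = (13/72 + 3*(⅑))² = (13/72 + ⅓)² = (37/72)² = 1369/5184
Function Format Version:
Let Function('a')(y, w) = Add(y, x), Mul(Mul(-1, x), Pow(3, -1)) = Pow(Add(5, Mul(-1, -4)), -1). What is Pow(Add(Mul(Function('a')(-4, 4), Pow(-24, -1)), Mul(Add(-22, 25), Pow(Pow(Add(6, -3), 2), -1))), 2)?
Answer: Rational(1369, 5184) ≈ 0.26408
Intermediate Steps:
x = Rational(-1, 3) (x = Mul(-3, Pow(Add(5, Mul(-1, -4)), -1)) = Mul(-3, Pow(Add(5, 4), -1)) = Mul(-3, Pow(9, -1)) = Mul(-3, Rational(1, 9)) = Rational(-1, 3) ≈ -0.33333)
Function('a')(y, w) = Add(Rational(-1, 3), y) (Function('a')(y, w) = Add(y, Rational(-1, 3)) = Add(Rational(-1, 3), y))
Pow(Add(Mul(Function('a')(-4, 4), Pow(-24, -1)), Mul(Add(-22, 25), Pow(Pow(Add(6, -3), 2), -1))), 2) = Pow(Add(Mul(Add(Rational(-1, 3), -4), Pow(-24, -1)), Mul(Add(-22, 25), Pow(Pow(Add(6, -3), 2), -1))), 2) = Pow(Add(Mul(Rational(-13, 3), Rational(-1, 24)), Mul(3, Pow(Pow(3, 2), -1))), 2) = Pow(Add(Rational(13, 72), Mul(3, Pow(9, -1))), 2) = Pow(Add(Rational(13, 72), Mul(3, Rational(1, 9))), 2) = Pow(Add(Rational(13, 72), Rational(1, 3)), 2) = Pow(Rational(37, 72), 2) = Rational(1369, 5184)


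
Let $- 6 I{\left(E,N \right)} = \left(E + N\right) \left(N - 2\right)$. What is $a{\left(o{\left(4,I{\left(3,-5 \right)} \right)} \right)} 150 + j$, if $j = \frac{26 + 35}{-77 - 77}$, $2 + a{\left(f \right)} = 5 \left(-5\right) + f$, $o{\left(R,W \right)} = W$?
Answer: $- \frac{677661}{154} \approx -4400.4$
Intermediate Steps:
$I{\left(E,N \right)} = - \frac{\left(-2 + N\right) \left(E + N\right)}{6}$ ($I{\left(E,N \right)} = - \frac{\left(E + N\right) \left(N - 2\right)}{6} = - \frac{\left(E + N\right) \left(-2 + N\right)}{6} = - \frac{\left(-2 + N\right) \left(E + N\right)}{6}$)
$a{\left(f \right)} = -27 + f$ ($a{\left(f \right)} = -2 + \left(5 \left(-5\right) + f\right) = -2 + \left(-25 + f\right) = -27 + f$)
$j = - \frac{61}{154}$ ($j = \frac{61}{-154} = 61 \left(- \frac{1}{154}\right) = - \frac{61}{154} \approx -0.3961$)
$a{\left(o{\left(4,I{\left(3,-5 \right)} \right)} \right)} 150 + j = \left(-27 + \left(- \frac{\left(-5\right)^{2}}{6} + \frac{1}{3} \cdot 3 + \frac{1}{3} \left(-5\right) - \frac{1}{2} \left(-5\right)\right)\right) 150 - \frac{61}{154} = \left(-27 + \left(\left(- \frac{1}{6}\right) 25 + 1 - \frac{5}{3} + \frac{5}{2}\right)\right) 150 - \frac{61}{154} = \left(-27 + \left(- \frac{25}{6} + 1 - \frac{5}{3} + \frac{5}{2}\right)\right) 150 - \frac{61}{154} = \left(-27 - \frac{7}{3}\right) 150 - \frac{61}{154} = \left(- \frac{88}{3}\right) 150 - \frac{61}{154} = -4400 - \frac{61}{154} = - \frac{677661}{154}$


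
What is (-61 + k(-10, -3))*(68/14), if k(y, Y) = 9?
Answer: -1768/7 ≈ -252.57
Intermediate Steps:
(-61 + k(-10, -3))*(68/14) = (-61 + 9)*(68/14) = -3536/14 = -52*34/7 = -1768/7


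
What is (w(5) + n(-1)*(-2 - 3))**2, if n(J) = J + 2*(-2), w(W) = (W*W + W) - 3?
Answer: 2704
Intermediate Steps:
w(W) = -3 + W + W**2 (w(W) = (W**2 + W) - 3 = (W + W**2) - 3 = -3 + W + W**2)
n(J) = -4 + J (n(J) = J - 4 = -4 + J)
(w(5) + n(-1)*(-2 - 3))**2 = ((-3 + 5 + 5**2) + (-4 - 1)*(-2 - 3))**2 = ((-3 + 5 + 25) - 5*(-5))**2 = (27 + 25)**2 = 52**2 = 2704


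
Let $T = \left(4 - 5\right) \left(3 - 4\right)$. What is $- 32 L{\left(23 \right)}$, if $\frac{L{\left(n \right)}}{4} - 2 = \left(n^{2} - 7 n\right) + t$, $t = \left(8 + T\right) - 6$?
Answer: $-47744$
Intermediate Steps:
$T = 1$ ($T = \left(-1\right) \left(-1\right) = 1$)
$t = 3$ ($t = \left(8 + 1\right) - 6 = 9 - 6 = 3$)
$L{\left(n \right)} = 20 - 28 n + 4 n^{2}$ ($L{\left(n \right)} = 8 + 4 \left(\left(n^{2} - 7 n\right) + 3\right) = 8 + 4 \left(3 + n^{2} - 7 n\right) = 8 + \left(12 - 28 n + 4 n^{2}\right) = 20 - 28 n + 4 n^{2}$)
$- 32 L{\left(23 \right)} = - 32 \left(20 - 644 + 4 \cdot 23^{2}\right) = - 32 \left(20 - 644 + 4 \cdot 529\right) = - 32 \left(20 - 644 + 2116\right) = \left(-32\right) 1492 = -47744$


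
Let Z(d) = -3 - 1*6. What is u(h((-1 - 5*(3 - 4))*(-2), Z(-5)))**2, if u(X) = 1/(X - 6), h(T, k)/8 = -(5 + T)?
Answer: 1/324 ≈ 0.0030864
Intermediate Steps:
Z(d) = -9 (Z(d) = -3 - 6 = -9)
h(T, k) = -40 - 8*T (h(T, k) = 8*(-(5 + T)) = 8*(-5 - T) = -40 - 8*T)
u(X) = 1/(-6 + X)
u(h((-1 - 5*(3 - 4))*(-2), Z(-5)))**2 = (1/(-6 + (-40 - 8*(-1 - 5*(3 - 4))*(-2))))**2 = (1/(-6 + (-40 - 8*(-1 - 5*(-1))*(-2))))**2 = (1/(-6 + (-40 - 8*(-1 + 5)*(-2))))**2 = (1/(-6 + (-40 - 32*(-2))))**2 = (1/(-6 + (-40 - 8*(-8))))**2 = (1/(-6 + (-40 + 64)))**2 = (1/(-6 + 24))**2 = (1/18)**2 = 1/324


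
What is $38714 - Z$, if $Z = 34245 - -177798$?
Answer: $-173329$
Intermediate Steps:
$Z = 212043$ ($Z = 34245 + 177798 = 212043$)
$38714 - Z = 38714 - 212043 = -173329$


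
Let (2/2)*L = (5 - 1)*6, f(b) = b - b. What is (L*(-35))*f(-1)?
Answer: 0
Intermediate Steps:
f(b) = 0
L = 24 (L = (5 - 1)*6 = 4*6 = 24)
(L*(-35))*f(-1) = (24*(-35))*0 = -840*0 = 0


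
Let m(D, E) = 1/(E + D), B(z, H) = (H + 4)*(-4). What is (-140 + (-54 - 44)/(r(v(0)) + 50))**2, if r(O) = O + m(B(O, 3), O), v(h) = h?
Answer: 39443548816/1957201 ≈ 20153.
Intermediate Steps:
B(z, H) = -16 - 4*H (B(z, H) = (4 + H)*(-4) = -16 - 4*H)
m(D, E) = 1/(D + E)
r(O) = O + 1/(-28 + O) (r(O) = O + 1/((-16 - 4*3) + O) = O + 1/((-16 - 12) + O) = O + 1/(-28 + O))
(-140 + (-54 - 44)/(r(v(0)) + 50))**2 = (-140 + (-54 - 44)/((1 + 0*(-28 + 0))/(-28 + 0) + 50))**2 = (-140 - 98/((1 + 0*(-28))/(-28) + 50))**2 = (-140 - 98/(-(1 + 0)/28 + 50))**2 = (-140 - 98/(-1/28*1 + 50))**2 = (-140 - 98/(-1/28 + 50))**2 = (-140 - 98/1399/28)**2 = (-140 - 98*28/1399)**2 = (-140 - 2744/1399)**2 = (-198604/1399)**2 = 39443548816/1957201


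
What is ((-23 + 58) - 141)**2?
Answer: 11236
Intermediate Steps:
((-23 + 58) - 141)**2 = (35 - 141)**2 = (-106)**2 = 11236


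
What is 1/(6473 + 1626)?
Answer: 1/8099 ≈ 0.00012347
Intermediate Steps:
1/(6473 + 1626) = 1/8099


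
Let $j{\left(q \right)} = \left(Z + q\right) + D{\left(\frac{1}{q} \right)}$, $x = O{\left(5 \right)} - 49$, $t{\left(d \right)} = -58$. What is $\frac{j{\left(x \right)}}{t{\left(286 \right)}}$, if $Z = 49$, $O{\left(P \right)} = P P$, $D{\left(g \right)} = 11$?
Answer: $- \frac{18}{29} \approx -0.62069$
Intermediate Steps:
$O{\left(P \right)} = P^{2}$
$x = -24$ ($x = 5^{2} - 49 = 25 - 49 = -24$)
$j{\left(q \right)} = 60 + q$ ($j{\left(q \right)} = \left(49 + q\right) + 11 = 60 + q$)
$\frac{j{\left(x \right)}}{t{\left(286 \right)}} = \frac{60 - 24}{-58} = 36 \left(- \frac{1}{58}\right) = - \frac{18}{29}$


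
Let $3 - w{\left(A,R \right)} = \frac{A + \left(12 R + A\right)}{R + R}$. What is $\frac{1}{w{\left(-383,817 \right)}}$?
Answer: $- \frac{817}{2068} \approx -0.39507$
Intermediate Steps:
$w{\left(A,R \right)} = 3 - \frac{2 A + 12 R}{2 R}$ ($w{\left(A,R \right)} = 3 - \frac{A + \left(12 R + A\right)}{R + R} = 3 - \frac{A + \left(A + 12 R\right)}{2 R} = 3 - \left(2 A + 12 R\right) \frac{1}{2 R} = 3 - \frac{2 A + 12 R}{2 R}$)
$\frac{1}{w{\left(-383,817 \right)}} = \frac{1}{-3 - - \frac{383}{817}} = \frac{1}{-3 - \left(-383\right) \frac{1}{817}} = \frac{1}{-3 + \frac{383}{817}} = \frac{1}{- \frac{2068}{817}} = - \frac{817}{2068}$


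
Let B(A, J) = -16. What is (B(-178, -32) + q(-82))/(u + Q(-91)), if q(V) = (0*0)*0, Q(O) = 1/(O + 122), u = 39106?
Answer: -496/1212287 ≈ -0.00040914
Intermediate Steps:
Q(O) = 1/(122 + O)
q(V) = 0 (q(V) = 0*0 = 0)
(B(-178, -32) + q(-82))/(u + Q(-91)) = (-16 + 0)/(39106 + 1/(122 - 91)) = -16/(39106 + 1/31) = -16/1212287/31 = -16*31/1212287 = -496/1212287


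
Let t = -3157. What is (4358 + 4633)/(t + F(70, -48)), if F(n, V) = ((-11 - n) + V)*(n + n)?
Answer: -8991/21217 ≈ -0.42376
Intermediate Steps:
F(n, V) = 2*n*(-11 + V - n) (F(n, V) = (-11 + V - n)*(2*n) = 2*n*(-11 + V - n))
(4358 + 4633)/(t + F(70, -48)) = (4358 + 4633)/(-3157 + 2*70*(-11 - 48 - 1*70)) = 8991/(-3157 + 2*70*(-11 - 48 - 70)) = 8991/(-3157 + 2*70*(-129)) = 8991/(-3157 - 18060) = 8991/(-21217) = 8991*(-1/21217) = -8991/21217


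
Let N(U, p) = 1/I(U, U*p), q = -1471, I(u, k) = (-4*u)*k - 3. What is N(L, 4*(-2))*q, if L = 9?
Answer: -1471/2589 ≈ -0.56817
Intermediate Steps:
I(u, k) = -3 - 4*k*u (I(u, k) = -4*k*u - 3 = -3 - 4*k*u)
N(U, p) = 1/(-3 - 4*p*U**2) (N(U, p) = 1/(-3 - 4*U*p*U) = 1/(-3 - 4*p*U**2))
N(L, 4*(-2))*q = -1/(3 + 4*(4*(-2))*9**2)*(-1471) = -1/(3 + 4*(-8)*81)*(-1471) = -1/(3 - 2592)*(-1471) = -1/(-2589)*(-1471) = -1*(-1/2589)*(-1471) = (1/2589)*(-1471) = -1471/2589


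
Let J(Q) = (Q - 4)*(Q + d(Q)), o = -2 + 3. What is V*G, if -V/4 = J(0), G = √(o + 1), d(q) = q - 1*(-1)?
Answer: 16*√2 ≈ 22.627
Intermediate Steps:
o = 1
d(q) = 1 + q (d(q) = q + 1 = 1 + q)
G = √2 (G = √(1 + 1) = √2 ≈ 1.4142)
J(Q) = (1 + 2*Q)*(-4 + Q) (J(Q) = (Q - 4)*(Q + (1 + Q)) = (-4 + Q)*(1 + 2*Q) = (1 + 2*Q)*(-4 + Q))
V = 16 (V = -4*(-4 - 7*0 + 2*0²) = -4*(-4 + 0 + 2*0) = -4*(-4 + 0 + 0) = -4*(-4) = 16)
V*G = 16*√2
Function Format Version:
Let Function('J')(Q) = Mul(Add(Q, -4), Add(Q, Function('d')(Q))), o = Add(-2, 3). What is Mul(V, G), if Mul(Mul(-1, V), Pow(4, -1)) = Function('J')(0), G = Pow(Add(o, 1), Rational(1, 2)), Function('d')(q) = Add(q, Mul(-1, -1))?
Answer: Mul(16, Pow(2, Rational(1, 2))) ≈ 22.627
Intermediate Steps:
o = 1
Function('d')(q) = Add(1, q) (Function('d')(q) = Add(q, 1) = Add(1, q))
G = Pow(2, Rational(1, 2)) (G = Pow(Add(1, 1), Rational(1, 2)) = Pow(2, Rational(1, 2)) ≈ 1.4142)
Function('J')(Q) = Mul(Add(1, Mul(2, Q)), Add(-4, Q)) (Function('J')(Q) = Mul(Add(Q, -4), Add(Q, Add(1, Q))) = Mul(Add(-4, Q), Add(1, Mul(2, Q))) = Mul(Add(1, Mul(2, Q)), Add(-4, Q)))
V = 16 (V = Mul(-4, Add(-4, Mul(-7, 0), Mul(2, Pow(0, 2)))) = Mul(-4, Add(-4, 0, Mul(2, 0))) = Mul(-4, Add(-4, 0, 0)) = Mul(-4, -4) = 16)
Mul(V, G) = Mul(16, Pow(2, Rational(1, 2)))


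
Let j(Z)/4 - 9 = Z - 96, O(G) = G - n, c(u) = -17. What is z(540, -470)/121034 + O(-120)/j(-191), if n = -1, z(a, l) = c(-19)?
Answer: 7192071/67294904 ≈ 0.10687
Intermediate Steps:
z(a, l) = -17
O(G) = 1 + G (O(G) = G - 1*(-1) = G + 1 = 1 + G)
j(Z) = -348 + 4*Z (j(Z) = 36 + 4*(Z - 96) = 36 + 4*(-96 + Z) = 36 + (-384 + 4*Z) = -348 + 4*Z)
z(540, -470)/121034 + O(-120)/j(-191) = -17/121034 + (1 - 120)/(-348 + 4*(-191)) = -17*1/121034 - 119/(-348 - 764) = -17/121034 - 119/(-1112) = -17/121034 - 119*(-1/1112) = -17/121034 + 119/1112 = 7192071/67294904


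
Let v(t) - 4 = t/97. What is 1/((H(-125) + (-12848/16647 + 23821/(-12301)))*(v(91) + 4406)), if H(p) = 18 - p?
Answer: 19863150459/12291675261771346 ≈ 1.6160e-6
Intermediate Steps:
v(t) = 4 + t/97
1/((H(-125) + (-12848/16647 + 23821/(-12301)))*(v(91) + 4406)) = 1/(((18 - 1*(-125)) + (-12848/16647 + 23821/(-12301)))*((4 + (1/97)*91) + 4406)) = 1/(((18 + 125) + (-12848*1/16647 + 23821*(-1/12301)))*((4 + 91/97) + 4406)) = 1/((143 + (-12848/16647 - 23821/12301))*(479/97 + 4406)) = 1/((143 - 554591435/204774747)*(427861/97)) = 1/((28728197386/204774747)*(427861/97)) = 1/(12291675261771346/19863150459) = 19863150459/12291675261771346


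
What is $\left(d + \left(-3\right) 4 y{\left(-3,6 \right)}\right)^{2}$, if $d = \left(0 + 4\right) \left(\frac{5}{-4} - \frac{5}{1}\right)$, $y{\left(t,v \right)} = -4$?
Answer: $529$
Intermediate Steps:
$d = -25$ ($d = 4 \left(5 \left(- \frac{1}{4}\right) - 5\right) = 4 \left(- \frac{5}{4} - 5\right) = 4 \left(- \frac{25}{4}\right) = -25$)
$\left(d + \left(-3\right) 4 y{\left(-3,6 \right)}\right)^{2} = \left(-25 + \left(-3\right) 4 \left(-4\right)\right)^{2} = \left(-25 - -48\right)^{2} = \left(-25 + 48\right)^{2} = 23^{2} = 529$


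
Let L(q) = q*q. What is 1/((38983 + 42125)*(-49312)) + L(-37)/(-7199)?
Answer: -238063011001/1251874078848 ≈ -0.19017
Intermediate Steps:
L(q) = q²
1/((38983 + 42125)*(-49312)) + L(-37)/(-7199) = 1/((38983 + 42125)*(-49312)) + (-37)²/(-7199) = -1/49312/81108 + 1369*(-1/7199) = (1/81108)*(-1/49312) - 1369/7199 = -1/3999597696 - 1369/7199 = -238063011001/1251874078848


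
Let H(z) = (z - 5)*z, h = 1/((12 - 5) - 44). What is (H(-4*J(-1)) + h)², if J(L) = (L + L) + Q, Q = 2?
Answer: 1/1369 ≈ 0.00073046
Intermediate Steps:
J(L) = 2 + 2*L (J(L) = (L + L) + 2 = 2*L + 2 = 2 + 2*L)
h = -1/37 (h = 1/(7 - 44) = 1/(-37) = -1/37 ≈ -0.027027)
H(z) = z*(-5 + z) (H(z) = (-5 + z)*z = z*(-5 + z))
(H(-4*J(-1)) + h)² = ((-4*(2 + 2*(-1)))*(-5 - 4*(2 + 2*(-1))) - 1/37)² = ((-4*(2 - 2))*(-5 - 4*(2 - 2)) - 1/37)² = ((-4*0)*(-5 - 4*0) - 1/37)² = (0*(-5 + 0) - 1/37)² = (0*(-5) - 1/37)² = (0 - 1/37)² = (-1/37)² = 1/1369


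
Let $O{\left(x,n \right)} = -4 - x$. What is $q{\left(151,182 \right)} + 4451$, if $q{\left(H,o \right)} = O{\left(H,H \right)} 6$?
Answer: $3521$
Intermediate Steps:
$q{\left(H,o \right)} = -24 - 6 H$ ($q{\left(H,o \right)} = \left(-4 - H\right) 6 = -24 - 6 H$)
$q{\left(151,182 \right)} + 4451 = \left(-24 - 906\right) + 4451 = -930 + 4451 = 3521$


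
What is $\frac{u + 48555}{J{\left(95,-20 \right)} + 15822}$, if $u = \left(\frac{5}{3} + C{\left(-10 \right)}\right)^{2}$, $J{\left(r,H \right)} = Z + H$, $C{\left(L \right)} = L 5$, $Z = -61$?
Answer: $\frac{458020}{141669} \approx 3.233$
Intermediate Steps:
$C{\left(L \right)} = 5 L$
$J{\left(r,H \right)} = -61 + H$
$u = \frac{21025}{9}$ ($u = \left(\frac{5}{3} + 5 \left(-10\right)\right)^{2} = \left(5 \cdot \frac{1}{3} - 50\right)^{2} = \left(\frac{5}{3} - 50\right)^{2} = \left(- \frac{145}{3}\right)^{2} = \frac{21025}{9} \approx 2336.1$)
$\frac{u + 48555}{J{\left(95,-20 \right)} + 15822} = \frac{\frac{21025}{9} + 48555}{\left(-61 - 20\right) + 15822} = \frac{458020}{9 \left(-81 + 15822\right)} = \frac{458020}{9 \cdot 15741} = \frac{458020}{9} \cdot \frac{1}{15741} = \frac{458020}{141669}$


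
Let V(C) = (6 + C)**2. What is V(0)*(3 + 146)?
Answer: 5364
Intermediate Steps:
V(0)*(3 + 146) = (6 + 0)**2*(3 + 146) = 6**2*149 = 36*149 = 5364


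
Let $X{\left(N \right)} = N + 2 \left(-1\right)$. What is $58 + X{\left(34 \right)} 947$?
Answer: $30362$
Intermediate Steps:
$X{\left(N \right)} = -2 + N$ ($X{\left(N \right)} = N - 2 = -2 + N$)
$58 + X{\left(34 \right)} 947 = 58 + \left(-2 + 34\right) 947 = 58 + 32 \cdot 947 = 58 + 30304 = 30362$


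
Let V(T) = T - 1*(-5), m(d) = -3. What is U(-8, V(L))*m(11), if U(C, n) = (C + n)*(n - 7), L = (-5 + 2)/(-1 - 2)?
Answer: -6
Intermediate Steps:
L = 1 (L = -3/(-3) = -3*(-⅓) = 1)
V(T) = 5 + T (V(T) = T + 5 = 5 + T)
U(C, n) = (-7 + n)*(C + n) (U(C, n) = (C + n)*(-7 + n) = (-7 + n)*(C + n))
U(-8, V(L))*m(11) = ((5 + 1)² - 7*(-8) - 7*(5 + 1) - 8*(5 + 1))*(-3) = (6² + 56 - 7*6 - 8*6)*(-3) = (36 + 56 - 42 - 48)*(-3) = 2*(-3) = -6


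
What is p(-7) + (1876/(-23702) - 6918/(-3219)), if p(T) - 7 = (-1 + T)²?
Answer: 132738095/1816589 ≈ 73.070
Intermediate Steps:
p(T) = 7 + (-1 + T)²
p(-7) + (1876/(-23702) - 6918/(-3219)) = (7 + (-1 - 7)²) + (1876/(-23702) - 6918/(-3219)) = (7 + (-8)²) + (1876*(-1/23702) - 6918*(-1/3219)) = (7 + 64) + (-134/1693 + 2306/1073) = 71 + 3760276/1816589 = 132738095/1816589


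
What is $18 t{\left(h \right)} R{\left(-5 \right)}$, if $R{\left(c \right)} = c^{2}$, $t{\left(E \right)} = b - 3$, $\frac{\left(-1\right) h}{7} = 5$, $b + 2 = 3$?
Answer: $-900$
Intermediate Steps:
$b = 1$ ($b = -2 + 3 = 1$)
$h = -35$ ($h = \left(-7\right) 5 = -35$)
$t{\left(E \right)} = -2$ ($t{\left(E \right)} = 1 - 3 = -2$)
$18 t{\left(h \right)} R{\left(-5 \right)} = 18 \left(-2\right) \left(-5\right)^{2} = \left(-36\right) 25 = -900$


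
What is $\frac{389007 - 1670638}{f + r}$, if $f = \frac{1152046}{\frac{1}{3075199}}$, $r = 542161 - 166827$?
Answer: $- \frac{1281631}{3542771082488} \approx -3.6176 \cdot 10^{-7}$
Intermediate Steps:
$r = 375334$ ($r = 542161 - 166827 = 375334$)
$f = 3542770707154$ ($f = 1152046 \frac{1}{\frac{1}{3075199}} = 1152046 \cdot 3075199 = 3542770707154$)
$\frac{389007 - 1670638}{f + r} = \frac{389007 - 1670638}{3542770707154 + 375334} = - \frac{1281631}{3542771082488}$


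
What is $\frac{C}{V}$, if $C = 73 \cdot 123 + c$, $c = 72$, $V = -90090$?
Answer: $- \frac{431}{4290} \approx -0.10047$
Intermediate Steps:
$C = 9051$ ($C = 73 \cdot 123 + 72 = 8979 + 72 = 9051$)
$\frac{C}{V} = \frac{9051}{-90090} = 9051 \left(- \frac{1}{90090}\right) = - \frac{431}{4290}$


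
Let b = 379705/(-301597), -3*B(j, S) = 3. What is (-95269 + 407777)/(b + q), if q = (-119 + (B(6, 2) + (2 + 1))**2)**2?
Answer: 3366124117/142437165 ≈ 23.632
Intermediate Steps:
B(j, S) = -1 (B(j, S) = -1/3*3 = -1)
b = -379705/301597 (b = 379705*(-1/301597) = -379705/301597 ≈ -1.2590)
q = 13225 (q = (-119 + (-1 + (2 + 1))**2)**2 = (-119 + (-1 + 3)**2)**2 = (-119 + 2**2)**2 = (-119 + 4)**2 = (-115)**2 = 13225)
(-95269 + 407777)/(b + q) = (-95269 + 407777)/(-379705/301597 + 13225) = 312508/(3988240620/301597) = 312508*(301597/3988240620) = 3366124117/142437165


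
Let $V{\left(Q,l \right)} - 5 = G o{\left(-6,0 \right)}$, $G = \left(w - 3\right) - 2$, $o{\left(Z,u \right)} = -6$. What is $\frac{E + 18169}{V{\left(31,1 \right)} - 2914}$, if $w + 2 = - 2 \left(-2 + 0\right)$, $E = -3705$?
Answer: $- \frac{14464}{2891} \approx -5.0031$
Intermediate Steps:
$w = 2$ ($w = -2 - 2 \left(-2 + 0\right) = -2 - -4 = -2 + 4 = 2$)
$G = -3$ ($G = \left(2 - 3\right) - 2 = -1 - 2 = -3$)
$V{\left(Q,l \right)} = 23$ ($V{\left(Q,l \right)} = 5 - -18 = 5 + 18 = 23$)
$\frac{E + 18169}{V{\left(31,1 \right)} - 2914} = \frac{-3705 + 18169}{23 - 2914} = \frac{14464}{-2891} = 14464 \left(- \frac{1}{2891}\right) = - \frac{14464}{2891}$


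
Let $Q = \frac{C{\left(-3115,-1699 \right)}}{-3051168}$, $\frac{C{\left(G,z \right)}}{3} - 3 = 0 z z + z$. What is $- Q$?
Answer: $- \frac{53}{31783} \approx -0.0016676$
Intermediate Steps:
$C{\left(G,z \right)} = 9 + 3 z$ ($C{\left(G,z \right)} = 9 + 3 \left(0 z z + z\right) = 9 + 3 \left(0 z + z\right) = 9 + 3 \left(0 + z\right) = 9 + 3 z$)
$Q = \frac{53}{31783}$ ($Q = \frac{9 + 3 \left(-1699\right)}{-3051168} = \left(9 - 5097\right) \left(- \frac{1}{3051168}\right) = \left(-5088\right) \left(- \frac{1}{3051168}\right) = \frac{53}{31783} \approx 0.0016676$)
$- Q = \left(-1\right) \frac{53}{31783} = - \frac{53}{31783}$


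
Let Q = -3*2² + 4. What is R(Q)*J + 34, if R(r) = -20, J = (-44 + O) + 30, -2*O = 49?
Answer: 804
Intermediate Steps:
Q = -8 (Q = -3*4 + 4 = -12 + 4 = -8)
O = -49/2 (O = -½*49 = -49/2 ≈ -24.500)
J = -77/2 (J = (-44 - 49/2) + 30 = -137/2 + 30 = -77/2 ≈ -38.500)
R(Q)*J + 34 = -20*(-77/2) + 34 = 770 + 34 = 804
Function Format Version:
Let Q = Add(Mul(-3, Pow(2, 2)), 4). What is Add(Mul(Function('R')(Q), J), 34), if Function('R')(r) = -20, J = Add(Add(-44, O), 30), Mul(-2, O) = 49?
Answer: 804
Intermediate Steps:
Q = -8 (Q = Add(Mul(-3, 4), 4) = Add(-12, 4) = -8)
O = Rational(-49, 2) (O = Mul(Rational(-1, 2), 49) = Rational(-49, 2) ≈ -24.500)
J = Rational(-77, 2) (J = Add(Add(-44, Rational(-49, 2)), 30) = Add(Rational(-137, 2), 30) = Rational(-77, 2) ≈ -38.500)
Add(Mul(Function('R')(Q), J), 34) = Add(Mul(-20, Rational(-77, 2)), 34) = Add(770, 34) = 804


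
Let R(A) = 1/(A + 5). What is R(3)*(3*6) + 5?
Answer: 29/4 ≈ 7.2500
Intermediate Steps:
R(A) = 1/(5 + A)
R(3)*(3*6) + 5 = (3*6)/(5 + 3) + 5 = 18/8 + 5 = (⅛)*18 + 5 = 9/4 + 5 = 29/4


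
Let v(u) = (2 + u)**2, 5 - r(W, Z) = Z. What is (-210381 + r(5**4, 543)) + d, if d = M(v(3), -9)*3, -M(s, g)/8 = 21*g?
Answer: -206383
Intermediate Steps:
r(W, Z) = 5 - Z
M(s, g) = -168*g
d = 4536 (d = -168*(-9)*3 = 1512*3 = 4536)
(-210381 + r(5**4, 543)) + d = (-210381 + (5 - 1*543)) + 4536 = (-210381 + (5 - 543)) + 4536 = (-210381 - 538) + 4536 = -210919 + 4536 = -206383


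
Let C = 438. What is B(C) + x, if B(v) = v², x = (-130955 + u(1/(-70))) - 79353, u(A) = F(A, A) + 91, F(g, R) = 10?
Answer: -18363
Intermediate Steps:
u(A) = 101 (u(A) = 10 + 91 = 101)
x = -210207 (x = (-130955 + 101) - 79353 = -130854 - 79353 = -210207)
B(C) + x = 438² - 210207 = 191844 - 210207 = -18363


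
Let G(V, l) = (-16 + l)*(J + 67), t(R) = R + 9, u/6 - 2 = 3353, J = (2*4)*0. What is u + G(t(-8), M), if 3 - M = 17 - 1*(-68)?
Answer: 13564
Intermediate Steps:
J = 0 (J = 8*0 = 0)
u = 20130 (u = 12 + 6*3353 = 12 + 20118 = 20130)
t(R) = 9 + R
M = -82 (M = 3 - (17 - 1*(-68)) = 3 - (17 + 68) = 3 - 1*85 = 3 - 85 = -82)
G(V, l) = -1072 + 67*l (G(V, l) = (-16 + l)*(0 + 67) = (-16 + l)*67 = -1072 + 67*l)
u + G(t(-8), M) = 20130 + (-1072 + 67*(-82)) = 20130 + (-1072 - 5494) = 20130 - 6566 = 13564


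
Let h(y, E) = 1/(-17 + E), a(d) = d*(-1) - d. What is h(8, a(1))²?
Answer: 1/361 ≈ 0.0027701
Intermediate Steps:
a(d) = -2*d (a(d) = -d - d = -2*d)
h(8, a(1))² = (1/(-17 - 2*1))² = (1/(-17 - 2))² = (1/(-19))² = (-1/19)² = 1/361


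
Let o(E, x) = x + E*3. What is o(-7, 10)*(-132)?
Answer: 1452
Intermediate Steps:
o(E, x) = x + 3*E
o(-7, 10)*(-132) = (10 + 3*(-7))*(-132) = (10 - 21)*(-132) = -11*(-132) = 1452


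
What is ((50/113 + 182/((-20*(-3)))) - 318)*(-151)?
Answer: 161001787/3390 ≈ 47493.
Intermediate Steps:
((50/113 + 182/((-20*(-3)))) - 318)*(-151) = ((50*(1/113) + 182/60) - 318)*(-151) = ((50/113 + 182*(1/60)) - 318)*(-151) = ((50/113 + 91/30) - 318)*(-151) = (11783/3390 - 318)*(-151) = -1066237/3390*(-151) = 161001787/3390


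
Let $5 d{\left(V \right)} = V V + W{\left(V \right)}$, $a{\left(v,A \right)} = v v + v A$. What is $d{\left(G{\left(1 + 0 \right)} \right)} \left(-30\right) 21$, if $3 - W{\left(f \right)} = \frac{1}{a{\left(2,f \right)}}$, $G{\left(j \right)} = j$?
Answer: $-483$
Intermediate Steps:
$a{\left(v,A \right)} = v^{2} + A v$
$W{\left(f \right)} = 3 - \frac{1}{4 + 2 f}$ ($W{\left(f \right)} = 3 - \frac{1}{2 \left(f + 2\right)} = 3 - \frac{1}{2 \left(2 + f\right)} = 3 - \frac{1}{4 + 2 f}$)
$d{\left(V \right)} = \frac{V^{2}}{5} + \frac{11 + 6 V}{10 \left(2 + V\right)}$ ($d{\left(V \right)} = \frac{V V + \frac{11 + 6 V}{2 \left(2 + V\right)}}{5} = \frac{V^{2} + \frac{11 + 6 V}{2 \left(2 + V\right)}}{5} = \frac{V^{2}}{5} + \frac{11 + 6 V}{10 \left(2 + V\right)}$)
$d{\left(G{\left(1 + 0 \right)} \right)} \left(-30\right) 21 = \frac{11 + 6 \left(1 + 0\right) + 2 \left(1 + 0\right)^{2} \left(2 + \left(1 + 0\right)\right)}{10 \left(2 + \left(1 + 0\right)\right)} \left(-30\right) 21 = \frac{11 + 6 \cdot 1 + 2 \cdot 1^{2} \left(2 + 1\right)}{10 \left(2 + 1\right)} \left(-30\right) 21 = \frac{11 + 6 + 2 \cdot 1 \cdot 3}{10 \cdot 3} \left(-30\right) 21 = \frac{1}{10} \cdot \frac{1}{3} \left(11 + 6 + 6\right) \left(-30\right) 21 = \frac{1}{10} \cdot \frac{1}{3} \cdot 23 \left(-30\right) 21 = \frac{23}{30} \left(-30\right) 21 = \left(-23\right) 21 = -483$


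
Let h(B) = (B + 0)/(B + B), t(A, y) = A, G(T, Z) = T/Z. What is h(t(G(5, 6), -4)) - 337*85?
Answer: -57289/2 ≈ -28645.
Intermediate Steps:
h(B) = 1/2 (h(B) = B/((2*B)) = B*(1/(2*B)) = 1/2)
h(t(G(5, 6), -4)) - 337*85 = 1/2 - 337*85 = 1/2 - 28645 = -57289/2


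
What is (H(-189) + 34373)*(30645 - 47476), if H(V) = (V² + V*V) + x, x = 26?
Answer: -1781409871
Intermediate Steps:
H(V) = 26 + 2*V² (H(V) = (V² + V*V) + 26 = (V² + V²) + 26 = 2*V² + 26 = 26 + 2*V²)
(H(-189) + 34373)*(30645 - 47476) = ((26 + 2*(-189)²) + 34373)*(30645 - 47476) = ((26 + 2*35721) + 34373)*(-16831) = ((26 + 71442) + 34373)*(-16831) = (71468 + 34373)*(-16831) = 105841*(-16831) = -1781409871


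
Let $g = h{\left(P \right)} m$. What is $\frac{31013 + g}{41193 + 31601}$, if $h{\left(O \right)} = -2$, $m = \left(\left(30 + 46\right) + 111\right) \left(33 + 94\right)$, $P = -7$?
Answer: $- \frac{16485}{72794} \approx -0.22646$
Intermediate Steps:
$m = 23749$ ($m = \left(76 + 111\right) 127 = 187 \cdot 127 = 23749$)
$g = -47498$ ($g = \left(-2\right) 23749 = -47498$)
$\frac{31013 + g}{41193 + 31601} = \frac{31013 - 47498}{41193 + 31601} = - \frac{16485}{72794}$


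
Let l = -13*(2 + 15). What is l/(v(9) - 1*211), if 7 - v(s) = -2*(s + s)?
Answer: 221/168 ≈ 1.3155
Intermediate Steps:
v(s) = 7 + 4*s (v(s) = 7 - (-2)*(s + s) = 7 - (-2)*2*s = 7 - (-4)*s = 7 + 4*s)
l = -221 (l = -13*17 = -221)
l/(v(9) - 1*211) = -221/((7 + 4*9) - 1*211) = -221/((7 + 36) - 211) = -221/(43 - 211) = -221/(-168) = -221*(-1/168) = 221/168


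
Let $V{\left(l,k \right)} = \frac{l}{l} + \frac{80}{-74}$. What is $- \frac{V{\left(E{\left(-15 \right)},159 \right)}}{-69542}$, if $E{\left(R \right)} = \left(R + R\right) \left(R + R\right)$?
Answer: $- \frac{3}{2573054} \approx -1.1659 \cdot 10^{-6}$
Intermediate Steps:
$E{\left(R \right)} = 4 R^{2}$ ($E{\left(R \right)} = 2 R 2 R = 4 R^{2}$)
$V{\left(l,k \right)} = - \frac{3}{37}$ ($V{\left(l,k \right)} = 1 + 80 \left(- \frac{1}{74}\right) = 1 - \frac{40}{37} = - \frac{3}{37}$)
$- \frac{V{\left(E{\left(-15 \right)},159 \right)}}{-69542} = - \frac{-3}{37 \left(-69542\right)} = - \frac{\left(-3\right) \left(-1\right)}{37 \cdot 69542} = \left(-1\right) \frac{3}{2573054} = - \frac{3}{2573054}$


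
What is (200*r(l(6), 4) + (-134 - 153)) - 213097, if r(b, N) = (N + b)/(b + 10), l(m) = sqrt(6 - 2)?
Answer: -213284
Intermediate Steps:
l(m) = 2 (l(m) = sqrt(4) = 2)
r(b, N) = (N + b)/(10 + b)
(200*r(l(6), 4) + (-134 - 153)) - 213097 = (200*((4 + 2)/(10 + 2)) + (-134 - 153)) - 213097 = (200*(6/12) - 287) - 213097 = (200*((1/12)*6) - 287) - 213097 = (200*(1/2) - 287) - 213097 = (100 - 287) - 213097 = -187 - 213097 = -213284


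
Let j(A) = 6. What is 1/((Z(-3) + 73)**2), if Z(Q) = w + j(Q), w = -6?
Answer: 1/5329 ≈ 0.00018765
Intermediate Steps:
Z(Q) = 0 (Z(Q) = -6 + 6 = 0)
1/((Z(-3) + 73)**2) = 1/((0 + 73)**2) = 1/(73**2) = 1/5329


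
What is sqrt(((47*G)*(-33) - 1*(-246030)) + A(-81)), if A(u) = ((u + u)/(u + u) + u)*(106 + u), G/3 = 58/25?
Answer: 2*sqrt(1457719)/5 ≈ 482.94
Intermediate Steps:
G = 174/25 (G = 3*(58/25) = 174/25 ≈ 6.9600)
A(u) = (1 + u)*(106 + u) (A(u) = ((2*u)/((2*u)) + u)*(106 + u) = ((2*u)*(1/(2*u)) + u)*(106 + u) = (1 + u)*(106 + u))
sqrt(((47*G)*(-33) - 1*(-246030)) + A(-81)) = sqrt(((47*(174/25))*(-33) - 1*(-246030)) + (106 + (-81)**2 + 107*(-81))) = sqrt(((8178/25)*(-33) + 246030) + (106 + 6561 - 8667)) = sqrt((-269874/25 + 246030) - 2000) = sqrt(5880876/25 - 2000) = sqrt(5830876/25) = 2*sqrt(1457719)/5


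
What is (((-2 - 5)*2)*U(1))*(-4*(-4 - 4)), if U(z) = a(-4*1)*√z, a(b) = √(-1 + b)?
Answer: -448*I*√5 ≈ -1001.8*I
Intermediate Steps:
U(z) = I*√5*√z (U(z) = √(-1 - 4*1)*√z = √(-1 - 4)*√z = √(-5)*√z = (I*√5)*√z = I*√5*√z)
(((-2 - 5)*2)*U(1))*(-4*(-4 - 4)) = (((-2 - 5)*2)*(I*√5*√1))*(-4*(-4 - 4)) = ((-7*2)*(I*√5*1))*(-4*(-8)) = -14*I*√5*32 = -448*I*√5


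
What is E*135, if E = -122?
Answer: -16470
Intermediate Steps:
E*135 = -122*135 = -16470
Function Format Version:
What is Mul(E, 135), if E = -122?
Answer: -16470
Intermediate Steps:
Mul(E, 135) = Mul(-122, 135) = -16470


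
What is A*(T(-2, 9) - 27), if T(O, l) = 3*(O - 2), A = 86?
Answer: -3354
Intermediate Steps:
T(O, l) = -6 + 3*O (T(O, l) = 3*(-2 + O) = -6 + 3*O)
A*(T(-2, 9) - 27) = 86*((-6 + 3*(-2)) - 27) = 86*((-6 - 6) - 27) = 86*(-12 - 27) = 86*(-39) = -3354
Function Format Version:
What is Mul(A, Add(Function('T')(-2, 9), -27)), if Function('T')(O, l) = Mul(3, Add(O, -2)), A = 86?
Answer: -3354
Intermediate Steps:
Function('T')(O, l) = Add(-6, Mul(3, O)) (Function('T')(O, l) = Mul(3, Add(-2, O)) = Add(-6, Mul(3, O)))
Mul(A, Add(Function('T')(-2, 9), -27)) = Mul(86, Add(Add(-6, Mul(3, -2)), -27)) = Mul(86, Add(Add(-6, -6), -27)) = Mul(86, Add(-12, -27)) = Mul(86, -39) = -3354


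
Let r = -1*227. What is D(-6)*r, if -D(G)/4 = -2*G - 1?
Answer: 9988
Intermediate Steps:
r = -227
D(G) = 4 + 8*G (D(G) = -4*(-2*G - 1) = -4*(-1 - 2*G) = 4 + 8*G)
D(-6)*r = (4 + 8*(-6))*(-227) = (4 - 48)*(-227) = -44*(-227) = 9988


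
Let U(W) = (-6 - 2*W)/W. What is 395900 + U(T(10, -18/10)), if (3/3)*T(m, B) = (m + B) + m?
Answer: 36026688/91 ≈ 3.9590e+5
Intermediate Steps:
T(m, B) = B + 2*m (T(m, B) = (m + B) + m = (B + m) + m = B + 2*m)
U(W) = (-6 - 2*W)/W
395900 + U(T(10, -18/10)) = 395900 + (-2 - 6/(-18/10 + 2*10)) = 395900 + (-2 - 6/(-18*1/10 + 20)) = 395900 + (-2 - 6/(-9/5 + 20)) = 395900 + (-2 - 6/91/5) = 395900 + (-2 - 6*5/91) = 395900 + (-2 - 30/91) = 395900 - 212/91 = 36026688/91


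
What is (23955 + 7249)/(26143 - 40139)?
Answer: -7801/3499 ≈ -2.2295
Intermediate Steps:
(23955 + 7249)/(26143 - 40139) = 31204/(-13996) = 31204*(-1/13996) = -7801/3499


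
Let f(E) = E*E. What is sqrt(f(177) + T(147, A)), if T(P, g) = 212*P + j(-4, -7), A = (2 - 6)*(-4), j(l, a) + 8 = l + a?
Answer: sqrt(62474) ≈ 249.95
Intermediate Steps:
j(l, a) = -8 + a + l (j(l, a) = -8 + (l + a) = -8 + (a + l) = -8 + a + l)
f(E) = E**2
A = 16 (A = -4*(-4) = 16)
T(P, g) = -19 + 212*P (T(P, g) = 212*P + (-8 - 7 - 4) = 212*P - 19 = -19 + 212*P)
sqrt(f(177) + T(147, A)) = sqrt(177**2 + (-19 + 212*147)) = sqrt(31329 + (-19 + 31164)) = sqrt(31329 + 31145) = sqrt(62474)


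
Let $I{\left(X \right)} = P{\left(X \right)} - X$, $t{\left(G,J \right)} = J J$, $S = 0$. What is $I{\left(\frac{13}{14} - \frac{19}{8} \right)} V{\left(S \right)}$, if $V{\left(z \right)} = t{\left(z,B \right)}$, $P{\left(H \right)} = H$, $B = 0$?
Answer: $0$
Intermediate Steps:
$t{\left(G,J \right)} = J^{2}$
$V{\left(z \right)} = 0$ ($V{\left(z \right)} = 0^{2} = 0$)
$I{\left(X \right)} = 0$ ($I{\left(X \right)} = X - X = 0$)
$I{\left(\frac{13}{14} - \frac{19}{8} \right)} V{\left(S \right)} = 0 \cdot 0 = 0$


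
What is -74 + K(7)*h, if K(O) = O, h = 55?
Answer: 311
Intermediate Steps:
-74 + K(7)*h = -74 + 7*55 = -74 + 385 = 311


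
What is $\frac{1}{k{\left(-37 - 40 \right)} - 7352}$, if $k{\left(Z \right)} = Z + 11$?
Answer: $- \frac{1}{7418} \approx -0.00013481$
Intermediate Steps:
$k{\left(Z \right)} = 11 + Z$
$\frac{1}{k{\left(-37 - 40 \right)} - 7352} = \frac{1}{\left(11 - 77\right) - 7352} = \frac{1}{-66 - 7352} = \frac{1}{-7418} = - \frac{1}{7418}$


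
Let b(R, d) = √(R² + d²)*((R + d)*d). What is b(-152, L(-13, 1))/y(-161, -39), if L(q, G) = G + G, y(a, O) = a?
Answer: 600*√5777/161 ≈ 283.25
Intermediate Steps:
L(q, G) = 2*G
b(R, d) = d*√(R² + d²)*(R + d) (b(R, d) = √(R² + d²)*(d*(R + d)) = d*√(R² + d²)*(R + d))
b(-152, L(-13, 1))/y(-161, -39) = ((2*1)*√((-152)² + (2*1)²)*(-152 + 2*1))/(-161) = (2*√(23104 + 2²)*(-152 + 2))*(-1/161) = (2*√(23104 + 4)*(-150))*(-1/161) = (2*√23108*(-150))*(-1/161) = (2*(2*√5777)*(-150))*(-1/161) = -600*√5777*(-1/161) = 600*√5777/161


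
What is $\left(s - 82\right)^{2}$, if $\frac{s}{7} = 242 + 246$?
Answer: $11115556$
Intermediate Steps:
$s = 3416$ ($s = 7 \left(242 + 246\right) = 7 \cdot 488 = 3416$)
$\left(s - 82\right)^{2} = \left(3416 - 82\right)^{2} = 3334^{2} = 11115556$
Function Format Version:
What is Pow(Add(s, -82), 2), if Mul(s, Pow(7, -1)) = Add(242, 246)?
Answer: 11115556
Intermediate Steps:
s = 3416 (s = Mul(7, Add(242, 246)) = Mul(7, 488) = 3416)
Pow(Add(s, -82), 2) = Pow(Add(3416, -82), 2) = Pow(3334, 2) = 11115556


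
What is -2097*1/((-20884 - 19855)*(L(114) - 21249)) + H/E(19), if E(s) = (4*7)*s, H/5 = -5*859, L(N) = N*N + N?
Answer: -2373522749693/58799250524 ≈ -40.367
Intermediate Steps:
L(N) = N + N² (L(N) = N² + N = N + N²)
H = -21475 (H = 5*(-5*859) = 5*(-4295) = -21475)
E(s) = 28*s
-2097*1/((-20884 - 19855)*(L(114) - 21249)) + H/E(19) = -2097*1/((-20884 - 19855)*(114*(1 + 114) - 21249)) - 21475/(28*19) = -2097*(-1/(40739*(114*115 - 21249))) - 21475/532 = -2097*(-1/(40739*(13110 - 21249))) - 21475*1/532 = -2097/((-40739*(-8139))) - 21475/532 = -2097/331574721 - 21475/532 = -2097*1/331574721 - 21475/532 = -699/110524907 - 21475/532 = -2373522749693/58799250524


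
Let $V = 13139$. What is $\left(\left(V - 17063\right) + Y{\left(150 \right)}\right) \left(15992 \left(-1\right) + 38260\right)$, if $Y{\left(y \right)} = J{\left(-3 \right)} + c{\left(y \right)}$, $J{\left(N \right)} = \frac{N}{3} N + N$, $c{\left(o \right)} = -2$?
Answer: $-87424168$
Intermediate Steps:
$J{\left(N \right)} = N + \frac{N^{2}}{3}$ ($J{\left(N \right)} = N \frac{1}{3} N + N = \frac{N}{3} N + N = \frac{N^{2}}{3} + N = N + \frac{N^{2}}{3}$)
$Y{\left(y \right)} = -2$ ($Y{\left(y \right)} = \frac{1}{3} \left(-3\right) \left(3 - 3\right) - 2 = \frac{1}{3} \left(-3\right) 0 - 2 = 0 - 2 = -2$)
$\left(\left(V - 17063\right) + Y{\left(150 \right)}\right) \left(15992 \left(-1\right) + 38260\right) = \left(\left(13139 - 17063\right) - 2\right) \left(15992 \left(-1\right) + 38260\right) = \left(-3924 - 2\right) \left(-15992 + 38260\right) = \left(-3926\right) 22268 = -87424168$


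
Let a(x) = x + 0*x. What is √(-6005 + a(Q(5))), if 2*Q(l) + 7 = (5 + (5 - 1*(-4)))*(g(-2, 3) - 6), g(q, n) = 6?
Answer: I*√24034/2 ≈ 77.515*I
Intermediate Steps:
Q(l) = -7/2 (Q(l) = -7/2 + ((5 + (5 - 1*(-4)))*(6 - 6))/2 = -7/2 + ((5 + (5 + 4))*0)/2 = -7/2 + ((5 + 9)*0)/2 = -7/2 + (14*0)/2 = -7/2 + (½)*0 = -7/2 + 0 = -7/2)
a(x) = x (a(x) = x + 0 = x)
√(-6005 + a(Q(5))) = √(-6005 - 7/2) = √(-12017/2) = I*√24034/2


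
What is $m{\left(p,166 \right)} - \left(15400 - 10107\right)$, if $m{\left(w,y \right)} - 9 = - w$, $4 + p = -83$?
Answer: $-5197$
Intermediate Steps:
$p = -87$ ($p = -4 - 83 = -87$)
$m{\left(w,y \right)} = 9 - w$
$m{\left(p,166 \right)} - \left(15400 - 10107\right) = \left(9 - -87\right) - \left(15400 - 10107\right) = \left(9 + 87\right) - 5293 = 96 - 5293 = -5197$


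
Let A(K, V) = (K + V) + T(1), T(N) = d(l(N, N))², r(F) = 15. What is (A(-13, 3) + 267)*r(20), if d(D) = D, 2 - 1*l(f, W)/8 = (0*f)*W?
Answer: 7695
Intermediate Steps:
l(f, W) = 16 (l(f, W) = 16 - 8*0*f*W = 16 - 0*W = 16 - 8*0 = 16 + 0 = 16)
T(N) = 256 (T(N) = 16² = 256)
A(K, V) = 256 + K + V (A(K, V) = (K + V) + 256 = 256 + K + V)
(A(-13, 3) + 267)*r(20) = ((256 - 13 + 3) + 267)*15 = (246 + 267)*15 = 513*15 = 7695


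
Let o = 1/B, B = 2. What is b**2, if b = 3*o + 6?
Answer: 225/4 ≈ 56.250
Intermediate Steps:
o = 1/2 ≈ 0.50000
b = 15/2 (b = 3*(1/2) + 6 = 3/2 + 6 = 15/2 ≈ 7.5000)
b**2 = (15/2)**2 = 225/4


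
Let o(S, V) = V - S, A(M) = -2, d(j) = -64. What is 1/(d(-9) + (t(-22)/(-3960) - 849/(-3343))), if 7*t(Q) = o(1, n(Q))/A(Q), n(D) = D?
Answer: -185335920/11814507209 ≈ -0.015687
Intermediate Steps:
t(Q) = 1/14 - Q/14 (t(Q) = ((Q - 1*1)/(-2))/7 = ((Q - 1)*(-½))/7 = ((-1 + Q)*(-½))/7 = (½ - Q/2)/7 = 1/14 - Q/14)
1/(d(-9) + (t(-22)/(-3960) - 849/(-3343))) = 1/(-64 + ((1/14 - 1/14*(-22))/(-3960) - 849/(-3343))) = 1/(-64 + ((1/14 + 11/7)*(-1/3960) - 849*(-1/3343))) = 1/(-64 + ((23/14)*(-1/3960) + 849/3343)) = 1/(-64 + (-23/55440 + 849/3343)) = 1/(-64 + 46991671/185335920) = 1/(-11814507209/185335920) = -185335920/11814507209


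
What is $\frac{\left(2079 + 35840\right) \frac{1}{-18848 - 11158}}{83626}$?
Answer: $- \frac{37919}{2509281756} \approx -1.5111 \cdot 10^{-5}$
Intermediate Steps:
$\frac{\left(2079 + 35840\right) \frac{1}{-18848 - 11158}}{83626} = \frac{37919}{-18848 - 11158} \cdot \frac{1}{83626} = \frac{37919}{-30006} \cdot \frac{1}{83626} = 37919 \left(- \frac{1}{30006}\right) \frac{1}{83626} = \left(- \frac{37919}{30006}\right) \frac{1}{83626} = - \frac{37919}{2509281756}$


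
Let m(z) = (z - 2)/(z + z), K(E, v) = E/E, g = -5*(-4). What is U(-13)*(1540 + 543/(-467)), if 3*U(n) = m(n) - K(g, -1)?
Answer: -7905007/36426 ≈ -217.02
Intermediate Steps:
g = 20
K(E, v) = 1
m(z) = (-2 + z)/(2*z) (m(z) = (-2 + z)/((2*z)) = (-2 + z)*(1/(2*z)) = (-2 + z)/(2*z))
U(n) = -1/3 + (-2 + n)/(6*n) (U(n) = ((-2 + n)/(2*n) - 1*1)/3 = ((-2 + n)/(2*n) - 1)/3 = (-1 + (-2 + n)/(2*n))/3 = -1/3 + (-2 + n)/(6*n))
U(-13)*(1540 + 543/(-467)) = ((1/6)*(-2 - 1*(-13))/(-13))*(1540 + 543/(-467)) = ((1/6)*(-1/13)*(-2 + 13))*(1540 + 543*(-1/467)) = ((1/6)*(-1/13)*11)*(1540 - 543/467) = -11/78*718637/467 = -7905007/36426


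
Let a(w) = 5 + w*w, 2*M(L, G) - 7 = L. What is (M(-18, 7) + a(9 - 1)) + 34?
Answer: 195/2 ≈ 97.500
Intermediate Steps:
M(L, G) = 7/2 + L/2
a(w) = 5 + w²
(M(-18, 7) + a(9 - 1)) + 34 = ((7/2 + (½)*(-18)) + (5 + (9 - 1)²)) + 34 = ((7/2 - 9) + (5 + 8²)) + 34 = (-11/2 + (5 + 64)) + 34 = (-11/2 + 69) + 34 = 127/2 + 34 = 195/2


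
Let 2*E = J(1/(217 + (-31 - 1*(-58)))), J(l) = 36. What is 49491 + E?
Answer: 49509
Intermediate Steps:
E = 18 (E = (1/2)*36 = 18)
49491 + E = 49491 + 18 = 49509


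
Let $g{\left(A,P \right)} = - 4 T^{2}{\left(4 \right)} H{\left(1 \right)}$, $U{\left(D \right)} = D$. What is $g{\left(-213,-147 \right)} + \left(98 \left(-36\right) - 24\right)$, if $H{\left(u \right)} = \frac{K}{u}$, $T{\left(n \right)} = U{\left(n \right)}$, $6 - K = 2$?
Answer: $-3808$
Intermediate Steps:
$K = 4$ ($K = 6 - 2 = 4$)
$T{\left(n \right)} = n$
$H{\left(u \right)} = \frac{4}{u}$
$g{\left(A,P \right)} = -256$ ($g{\left(A,P \right)} = - 4 \cdot 4^{2} \cdot \frac{4}{1} = \left(-4\right) 16 \cdot 4 \cdot 1 = \left(-64\right) 4 = -256$)
$g{\left(-213,-147 \right)} + \left(98 \left(-36\right) - 24\right) = -256 + \left(98 \left(-36\right) - 24\right) = -256 - 3552 = -3808$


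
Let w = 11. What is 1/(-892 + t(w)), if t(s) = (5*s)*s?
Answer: -1/287 ≈ -0.0034843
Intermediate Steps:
t(s) = 5*s²
1/(-892 + t(w)) = 1/(-892 + 5*11²) = 1/(-892 + 5*121) = 1/(-892 + 605) = 1/(-287) = -1/287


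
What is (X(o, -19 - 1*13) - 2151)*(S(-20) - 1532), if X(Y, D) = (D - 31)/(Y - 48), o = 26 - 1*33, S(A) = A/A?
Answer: 181028502/55 ≈ 3.2914e+6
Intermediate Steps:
S(A) = 1
o = -7 (o = 26 - 33 = -7)
X(Y, D) = (-31 + D)/(-48 + Y)
(X(o, -19 - 1*13) - 2151)*(S(-20) - 1532) = ((-31 + (-19 - 1*13))/(-48 - 7) - 2151)*(1 - 1532) = ((-31 + (-19 - 13))/(-55) - 2151)*(-1531) = (-(-31 - 32)/55 - 2151)*(-1531) = (-1/55*(-63) - 2151)*(-1531) = (63/55 - 2151)*(-1531) = -118242/55*(-1531) = 181028502/55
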